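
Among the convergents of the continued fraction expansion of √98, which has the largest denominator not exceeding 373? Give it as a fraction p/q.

√98 = [9; 1, 8, 1, 18, …] (period length 4).
Convergents:
  p_0/q_0 = 9/1
  p_1/q_1 = 10/1
  p_2/q_2 = 89/9
  p_3/q_3 = 99/10
  p_4/q_4 = 1871/189
  p_5/q_5 = 1970/199
  p_6/q_6 = 17631/1781
q_5 = 199 ≤ 373 < 1781 = q_6, so the answer is 1970/199.

1970/199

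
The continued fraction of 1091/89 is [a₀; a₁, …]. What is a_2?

1

1091 = 12·89 + 23   →  a_0 = 12
89 = 3·23 + 20   →  a_1 = 3
23 = 1·20 + 3   →  a_2 = 1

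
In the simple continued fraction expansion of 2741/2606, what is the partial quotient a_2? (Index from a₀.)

2741 = 1·2606 + 135   →  a_0 = 1
2606 = 19·135 + 41   →  a_1 = 19
135 = 3·41 + 12   →  a_2 = 3

3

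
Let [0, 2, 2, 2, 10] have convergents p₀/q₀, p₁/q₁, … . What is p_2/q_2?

Using pₖ = aₖpₖ₋₁ + pₖ₋₂, qₖ = aₖqₖ₋₁ + qₖ₋₂ (with p₋₁=1, p₋₂=0, q₋₁=0, q₋₂=1):
  k=0: a=0, p=0, q=1
  k=1: a=2, p=1, q=2
  k=2: a=2, p=2, q=5

2/5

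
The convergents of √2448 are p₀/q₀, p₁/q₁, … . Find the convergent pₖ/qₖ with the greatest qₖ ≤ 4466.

√2448 = [49; 2, 10, 2, 98, …] (period length 4).
Convergents:
  p_0/q_0 = 49/1
  p_1/q_1 = 99/2
  p_2/q_2 = 1039/21
  p_3/q_3 = 2177/44
  p_4/q_4 = 214385/4333
  p_5/q_5 = 430947/8710
q_4 = 4333 ≤ 4466 < 8710 = q_5, so the answer is 214385/4333.

214385/4333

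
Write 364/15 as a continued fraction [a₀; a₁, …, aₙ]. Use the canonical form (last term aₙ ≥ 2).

364 = 24·15 + 4
15 = 3·4 + 3
4 = 1·3 + 1
3 = 3·1 + 0  (stop)
So 364/15 = [24; 3, 1, 3].

[24; 3, 1, 3]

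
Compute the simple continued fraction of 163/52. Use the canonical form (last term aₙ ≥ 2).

163 = 3×52 + 7
52 = 7×7 + 3
7 = 2×3 + 1
3 = 3×1 + 0  (stop)
So 163/52 = [3; 7, 2, 3].

[3; 7, 2, 3]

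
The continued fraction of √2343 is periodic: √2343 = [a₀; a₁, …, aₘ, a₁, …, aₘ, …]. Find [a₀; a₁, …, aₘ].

a₀ = ⌊√2343⌋ = 48.

[48; 2, 2, 8, 2, 2, 96]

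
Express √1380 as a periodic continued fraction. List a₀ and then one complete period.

a₀ = ⌊√1380⌋ = 37.
With m₀=0, d₀=1 and mₖ₊₁ = dₖaₖ − mₖ, dₖ₊₁ = (n − mₖ₊₁²)/dₖ, aₖ₊₁ = ⌊(a₀+mₖ₊₁)/dₖ₊₁⌋:
  k=1: m=37, d=11, a=6
  k=2: m=29, d=49, a=1
  k=3: m=20, d=20, a=2
  k=4: m=20, d=49, a=1
  k=5: m=29, d=11, a=6
  k=6: m=37, d=1, a=74
d=1 and a=2a₀=74 at k=6, so the next step gives (m, d) = (37, 11) again — its k=1 value — and the period has length 6.

[37; 6, 1, 2, 1, 6, 74]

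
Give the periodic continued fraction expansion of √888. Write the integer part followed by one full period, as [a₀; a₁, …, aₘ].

[29; 1, 3, 1, 58]

a₀ = ⌊√888⌋ = 29.
With m₀=0, d₀=1 and mₖ₊₁ = dₖaₖ − mₖ, dₖ₊₁ = (n − mₖ₊₁²)/dₖ, aₖ₊₁ = ⌊(a₀+mₖ₊₁)/dₖ₊₁⌋:
  k=1: m=29, d=47, a=1
  k=2: m=18, d=12, a=3
  k=3: m=18, d=47, a=1
  k=4: m=29, d=1, a=58
d=1 and a=2a₀=58 at k=4, so the next step gives (m, d) = (29, 47) again — its k=1 value — and the period has length 4.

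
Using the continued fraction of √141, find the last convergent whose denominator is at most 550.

2268/191

√141 = [11; 1, 6, 1, 22, …] (period length 4).
Convergents:
  p_0/q_0 = 11/1
  p_1/q_1 = 12/1
  p_2/q_2 = 83/7
  p_3/q_3 = 95/8
  p_4/q_4 = 2173/183
  p_5/q_5 = 2268/191
  p_6/q_6 = 15781/1329
q_5 = 191 ≤ 550 < 1329 = q_6, so the answer is 2268/191.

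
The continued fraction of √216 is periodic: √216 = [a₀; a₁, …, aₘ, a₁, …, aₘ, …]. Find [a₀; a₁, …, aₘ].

[14; 1, 2, 3, 2, 1, 28]

a₀ = ⌊√216⌋ = 14.
With m₀=0, d₀=1 and mₖ₊₁ = dₖaₖ − mₖ, dₖ₊₁ = (n − mₖ₊₁²)/dₖ, aₖ₊₁ = ⌊(a₀+mₖ₊₁)/dₖ₊₁⌋:
  k=1: m=14, d=20, a=1
  k=2: m=6, d=9, a=2
  k=3: m=12, d=8, a=3
  k=4: m=12, d=9, a=2
  k=5: m=6, d=20, a=1
  k=6: m=14, d=1, a=28
d=1 and a=2a₀=28 at k=6, so the next step gives (m, d) = (14, 20) again — its k=1 value — and the period has length 6.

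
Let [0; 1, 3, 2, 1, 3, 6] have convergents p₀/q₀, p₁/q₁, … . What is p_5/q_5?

37/48

Using pₖ = aₖpₖ₋₁ + pₖ₋₂, qₖ = aₖqₖ₋₁ + qₖ₋₂ (with p₋₁=1, p₋₂=0, q₋₁=0, q₋₂=1):
  k=0: a=0, p=0, q=1
  k=1: a=1, p=1, q=1
  k=2: a=3, p=3, q=4
  k=3: a=2, p=7, q=9
  k=4: a=1, p=10, q=13
  k=5: a=3, p=37, q=48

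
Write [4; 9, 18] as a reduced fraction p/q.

Fold from the inside: start with 18/1.
  9 + 1/18 = 163/18
  4 + 18/163 = 670/163

670/163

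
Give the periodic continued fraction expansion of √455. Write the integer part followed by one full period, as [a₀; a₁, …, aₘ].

[21; 3, 42]

a₀ = ⌊√455⌋ = 21.
With m₀=0, d₀=1 and mₖ₊₁ = dₖaₖ − mₖ, dₖ₊₁ = (n − mₖ₊₁²)/dₖ, aₖ₊₁ = ⌊(a₀+mₖ₊₁)/dₖ₊₁⌋:
  k=1: m=21, d=14, a=3
  k=2: m=21, d=1, a=42
d=1 and a=2a₀=42 at k=2, so the next step gives (m, d) = (21, 14) again — its k=1 value — and the period has length 2.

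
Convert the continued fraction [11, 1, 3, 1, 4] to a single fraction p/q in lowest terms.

283/24

Fold from the inside: start with 4/1.
  1 + 1/4 = 5/4
  3 + 4/5 = 19/5
  1 + 5/19 = 24/19
  11 + 19/24 = 283/24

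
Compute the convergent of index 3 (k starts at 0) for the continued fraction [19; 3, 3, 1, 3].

Using pₖ = aₖpₖ₋₁ + pₖ₋₂, qₖ = aₖqₖ₋₁ + qₖ₋₂ (with p₋₁=1, p₋₂=0, q₋₁=0, q₋₂=1):
  k=0: a=19, p=19, q=1
  k=1: a=3, p=58, q=3
  k=2: a=3, p=193, q=10
  k=3: a=1, p=251, q=13

251/13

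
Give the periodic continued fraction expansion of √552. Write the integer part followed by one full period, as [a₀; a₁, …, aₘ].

a₀ = ⌊√552⌋ = 23.

[23; 2, 46]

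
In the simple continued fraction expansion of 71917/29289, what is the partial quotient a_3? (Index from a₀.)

9

71917 = 2·29289 + 13339   →  a_0 = 2
29289 = 2·13339 + 2611   →  a_1 = 2
13339 = 5·2611 + 284   →  a_2 = 5
2611 = 9·284 + 55   →  a_3 = 9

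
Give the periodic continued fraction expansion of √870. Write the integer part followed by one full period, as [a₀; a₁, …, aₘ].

a₀ = ⌊√870⌋ = 29.
With m₀=0, d₀=1 and mₖ₊₁ = dₖaₖ − mₖ, dₖ₊₁ = (n − mₖ₊₁²)/dₖ, aₖ₊₁ = ⌊(a₀+mₖ₊₁)/dₖ₊₁⌋:
  k=1: m=29, d=29, a=2
  k=2: m=29, d=1, a=58
d=1 and a=2a₀=58 at k=2, so the next step gives (m, d) = (29, 29) again — its k=1 value — and the period has length 2.

[29; 2, 58]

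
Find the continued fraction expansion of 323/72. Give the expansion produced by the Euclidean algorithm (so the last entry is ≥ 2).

[4; 2, 17, 2]

323 = 4·72 + 35
72 = 2·35 + 2
35 = 17·2 + 1
2 = 2·1 + 0  (stop)
So 323/72 = [4; 2, 17, 2].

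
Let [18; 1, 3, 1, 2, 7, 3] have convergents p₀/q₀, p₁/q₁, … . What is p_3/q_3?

94/5

Using pₖ = aₖpₖ₋₁ + pₖ₋₂, qₖ = aₖqₖ₋₁ + qₖ₋₂ (with p₋₁=1, p₋₂=0, q₋₁=0, q₋₂=1):
  k=0: a=18, p=18, q=1
  k=1: a=1, p=19, q=1
  k=2: a=3, p=75, q=4
  k=3: a=1, p=94, q=5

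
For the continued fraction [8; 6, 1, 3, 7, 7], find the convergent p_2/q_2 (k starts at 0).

57/7

Using pₖ = aₖpₖ₋₁ + pₖ₋₂, qₖ = aₖqₖ₋₁ + qₖ₋₂ (with p₋₁=1, p₋₂=0, q₋₁=0, q₋₂=1):
  k=0: a=8, p=8, q=1
  k=1: a=6, p=49, q=6
  k=2: a=1, p=57, q=7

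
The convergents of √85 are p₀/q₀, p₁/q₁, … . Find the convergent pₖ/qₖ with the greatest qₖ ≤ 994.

√85 = [9; 4, 1, 1, 4, 18, …] (period length 5).
Convergents:
  p_0/q_0 = 9/1
  p_1/q_1 = 37/4
  p_2/q_2 = 46/5
  p_3/q_3 = 83/9
  p_4/q_4 = 378/41
  p_5/q_5 = 6887/747
  p_6/q_6 = 27926/3029
q_5 = 747 ≤ 994 < 3029 = q_6, so the answer is 6887/747.

6887/747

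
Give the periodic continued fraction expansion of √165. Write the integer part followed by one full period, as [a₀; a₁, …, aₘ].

a₀ = ⌊√165⌋ = 12.
With m₀=0, d₀=1 and mₖ₊₁ = dₖaₖ − mₖ, dₖ₊₁ = (n − mₖ₊₁²)/dₖ, aₖ₊₁ = ⌊(a₀+mₖ₊₁)/dₖ₊₁⌋:
  k=1: m=12, d=21, a=1
  k=2: m=9, d=4, a=5
  k=3: m=11, d=11, a=2
  k=4: m=11, d=4, a=5
  k=5: m=9, d=21, a=1
  k=6: m=12, d=1, a=24
d=1 and a=2a₀=24 at k=6, so the next step gives (m, d) = (12, 21) again — its k=1 value — and the period has length 6.

[12; 1, 5, 2, 5, 1, 24]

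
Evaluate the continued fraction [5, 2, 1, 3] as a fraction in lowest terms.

Using pₖ = aₖpₖ₋₁ + pₖ₋₂ and qₖ = aₖqₖ₋₁ + qₖ₋₂:
  k=0: a=5, p=5, q=1
  k=1: a=2, p=11, q=2
  k=2: a=1, p=16, q=3
  k=3: a=3, p=59, q=11

59/11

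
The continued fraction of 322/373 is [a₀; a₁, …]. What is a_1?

1

322 = 0·373 + 322   →  a_0 = 0
373 = 1·322 + 51   →  a_1 = 1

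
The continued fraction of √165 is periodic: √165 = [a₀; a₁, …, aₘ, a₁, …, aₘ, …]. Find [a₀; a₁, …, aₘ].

a₀ = ⌊√165⌋ = 12.
With m₀=0, d₀=1 and mₖ₊₁ = dₖaₖ − mₖ, dₖ₊₁ = (n − mₖ₊₁²)/dₖ, aₖ₊₁ = ⌊(a₀+mₖ₊₁)/dₖ₊₁⌋:
  k=1: m=12, d=21, a=1
  k=2: m=9, d=4, a=5
  k=3: m=11, d=11, a=2
  k=4: m=11, d=4, a=5
  k=5: m=9, d=21, a=1
  k=6: m=12, d=1, a=24
d=1 and a=2a₀=24 at k=6, so the next step gives (m, d) = (12, 21) again — its k=1 value — and the period has length 6.

[12; 1, 5, 2, 5, 1, 24]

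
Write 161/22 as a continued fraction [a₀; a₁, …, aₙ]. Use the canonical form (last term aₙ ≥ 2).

[7; 3, 7]

161 = 7·22 + 7
22 = 3·7 + 1
7 = 7·1 + 0  (stop)
So 161/22 = [7; 3, 7].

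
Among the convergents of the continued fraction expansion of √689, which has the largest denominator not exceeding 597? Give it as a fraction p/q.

5486/209

√689 = [26; 4, 52, …] (period length 2).
Convergents:
  p_0/q_0 = 26/1
  p_1/q_1 = 105/4
  p_2/q_2 = 5486/209
  p_3/q_3 = 22049/840
q_2 = 209 ≤ 597 < 840 = q_3, so the answer is 5486/209.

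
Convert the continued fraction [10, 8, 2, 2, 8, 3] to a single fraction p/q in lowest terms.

11141/1101

Using pₖ = aₖpₖ₋₁ + pₖ₋₂ and qₖ = aₖqₖ₋₁ + qₖ₋₂:
  k=0: a=10, p=10, q=1
  k=1: a=8, p=81, q=8
  k=2: a=2, p=172, q=17
  k=3: a=2, p=425, q=42
  k=4: a=8, p=3572, q=353
  k=5: a=3, p=11141, q=1101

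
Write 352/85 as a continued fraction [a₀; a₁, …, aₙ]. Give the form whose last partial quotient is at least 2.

352 = 4·85 + 12
85 = 7·12 + 1
12 = 12·1 + 0  (stop)
So 352/85 = [4; 7, 12].

[4; 7, 12]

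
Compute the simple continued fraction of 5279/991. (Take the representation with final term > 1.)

[5; 3, 17, 19]

5279 = 5·991 + 324
991 = 3·324 + 19
324 = 17·19 + 1
19 = 19·1 + 0  (stop)
So 5279/991 = [5; 3, 17, 19].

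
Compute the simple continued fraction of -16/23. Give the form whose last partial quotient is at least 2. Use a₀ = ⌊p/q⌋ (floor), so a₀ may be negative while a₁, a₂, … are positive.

-16 = -1*23 + 7
23 = 3*7 + 2
7 = 3*2 + 1
2 = 2*1 + 0  (stop)
So -16/23 = [-1; 3, 3, 2].

[-1; 3, 3, 2]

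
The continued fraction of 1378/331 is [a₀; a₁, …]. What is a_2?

7

1378 = 4·331 + 54   →  a_0 = 4
331 = 6·54 + 7   →  a_1 = 6
54 = 7·7 + 5   →  a_2 = 7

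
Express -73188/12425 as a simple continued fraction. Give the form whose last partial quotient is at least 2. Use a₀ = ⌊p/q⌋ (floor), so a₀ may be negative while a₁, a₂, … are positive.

-73188 = -6*12425 + 1362
12425 = 9*1362 + 167
1362 = 8*167 + 26
167 = 6*26 + 11
26 = 2*11 + 4
11 = 2*4 + 3
4 = 1*3 + 1
3 = 3*1 + 0  (stop)
So -73188/12425 = [-6; 9, 8, 6, 2, 2, 1, 3].

[-6; 9, 8, 6, 2, 2, 1, 3]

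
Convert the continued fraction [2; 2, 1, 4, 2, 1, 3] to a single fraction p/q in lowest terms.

391/166

Using pₖ = aₖpₖ₋₁ + pₖ₋₂ and qₖ = aₖqₖ₋₁ + qₖ₋₂:
  k=0: a=2, p=2, q=1
  k=1: a=2, p=5, q=2
  k=2: a=1, p=7, q=3
  k=3: a=4, p=33, q=14
  k=4: a=2, p=73, q=31
  k=5: a=1, p=106, q=45
  k=6: a=3, p=391, q=166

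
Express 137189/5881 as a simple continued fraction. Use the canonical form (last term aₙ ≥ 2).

137189 = 23×5881 + 1926
5881 = 3×1926 + 103
1926 = 18×103 + 72
103 = 1×72 + 31
72 = 2×31 + 10
31 = 3×10 + 1
10 = 10×1 + 0  (stop)
So 137189/5881 = [23; 3, 18, 1, 2, 3, 10].

[23; 3, 18, 1, 2, 3, 10]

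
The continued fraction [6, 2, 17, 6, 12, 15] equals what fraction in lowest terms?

252280/38897

Using pₖ = aₖpₖ₋₁ + pₖ₋₂ and qₖ = aₖqₖ₋₁ + qₖ₋₂:
  k=0: a=6, p=6, q=1
  k=1: a=2, p=13, q=2
  k=2: a=17, p=227, q=35
  k=3: a=6, p=1375, q=212
  k=4: a=12, p=16727, q=2579
  k=5: a=15, p=252280, q=38897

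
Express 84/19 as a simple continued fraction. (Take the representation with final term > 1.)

[4; 2, 2, 1, 2]

84 = 4*19 + 8
19 = 2*8 + 3
8 = 2*3 + 2
3 = 1*2 + 1
2 = 2*1 + 0  (stop)
So 84/19 = [4; 2, 2, 1, 2].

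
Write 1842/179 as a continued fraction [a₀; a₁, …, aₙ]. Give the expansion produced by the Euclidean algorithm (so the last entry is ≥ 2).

1842 = 10*179 + 52
179 = 3*52 + 23
52 = 2*23 + 6
23 = 3*6 + 5
6 = 1*5 + 1
5 = 5*1 + 0  (stop)
So 1842/179 = [10; 3, 2, 3, 1, 5].

[10; 3, 2, 3, 1, 5]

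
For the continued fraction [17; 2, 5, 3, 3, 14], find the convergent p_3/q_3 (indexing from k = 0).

611/35

Using pₖ = aₖpₖ₋₁ + pₖ₋₂, qₖ = aₖqₖ₋₁ + qₖ₋₂ (with p₋₁=1, p₋₂=0, q₋₁=0, q₋₂=1):
  k=0: a=17, p=17, q=1
  k=1: a=2, p=35, q=2
  k=2: a=5, p=192, q=11
  k=3: a=3, p=611, q=35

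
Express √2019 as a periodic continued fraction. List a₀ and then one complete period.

[44; 1, 13, 1, 88]

a₀ = ⌊√2019⌋ = 44.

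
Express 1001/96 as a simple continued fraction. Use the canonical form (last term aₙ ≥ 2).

1001 = 10×96 + 41
96 = 2×41 + 14
41 = 2×14 + 13
14 = 1×13 + 1
13 = 13×1 + 0  (stop)
So 1001/96 = [10; 2, 2, 1, 13].

[10; 2, 2, 1, 13]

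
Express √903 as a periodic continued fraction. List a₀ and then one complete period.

[30; 20, 60]

a₀ = ⌊√903⌋ = 30.
With m₀=0, d₀=1 and mₖ₊₁ = dₖaₖ − mₖ, dₖ₊₁ = (n − mₖ₊₁²)/dₖ, aₖ₊₁ = ⌊(a₀+mₖ₊₁)/dₖ₊₁⌋:
  k=1: m=30, d=3, a=20
  k=2: m=30, d=1, a=60
d=1 and a=2a₀=60 at k=2, so the next step gives (m, d) = (30, 3) again — its k=1 value — and the period has length 2.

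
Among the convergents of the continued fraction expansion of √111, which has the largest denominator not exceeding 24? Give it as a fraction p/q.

√111 = [10; 1, 1, 6, 1, 1, 20, …] (period length 6).
Convergents:
  p_0/q_0 = 10/1
  p_1/q_1 = 11/1
  p_2/q_2 = 21/2
  p_3/q_3 = 137/13
  p_4/q_4 = 158/15
  p_5/q_5 = 295/28
q_4 = 15 ≤ 24 < 28 = q_5, so the answer is 158/15.

158/15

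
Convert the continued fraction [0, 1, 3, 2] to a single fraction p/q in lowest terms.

Using pₖ = aₖpₖ₋₁ + pₖ₋₂ and qₖ = aₖqₖ₋₁ + qₖ₋₂:
  k=0: a=0, p=0, q=1
  k=1: a=1, p=1, q=1
  k=2: a=3, p=3, q=4
  k=3: a=2, p=7, q=9

7/9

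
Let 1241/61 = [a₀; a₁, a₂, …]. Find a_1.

2

1241 = 20·61 + 21   →  a_0 = 20
61 = 2·21 + 19   →  a_1 = 2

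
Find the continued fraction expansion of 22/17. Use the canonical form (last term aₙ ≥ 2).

[1; 3, 2, 2]

22 = 1*17 + 5
17 = 3*5 + 2
5 = 2*2 + 1
2 = 2*1 + 0  (stop)
So 22/17 = [1; 3, 2, 2].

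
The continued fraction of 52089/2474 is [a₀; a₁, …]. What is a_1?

18

52089 = 21·2474 + 135   →  a_0 = 21
2474 = 18·135 + 44   →  a_1 = 18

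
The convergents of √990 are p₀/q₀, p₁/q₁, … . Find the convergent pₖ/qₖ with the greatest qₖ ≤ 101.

√990 = [31; 2, 6, 2, 62, …] (period length 4).
Convergents:
  p_0/q_0 = 31/1
  p_1/q_1 = 63/2
  p_2/q_2 = 409/13
  p_3/q_3 = 881/28
  p_4/q_4 = 55031/1749
q_3 = 28 ≤ 101 < 1749 = q_4, so the answer is 881/28.

881/28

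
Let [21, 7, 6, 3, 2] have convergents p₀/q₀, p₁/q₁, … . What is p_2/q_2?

909/43

Using pₖ = aₖpₖ₋₁ + pₖ₋₂, qₖ = aₖqₖ₋₁ + qₖ₋₂ (with p₋₁=1, p₋₂=0, q₋₁=0, q₋₂=1):
  k=0: a=21, p=21, q=1
  k=1: a=7, p=148, q=7
  k=2: a=6, p=909, q=43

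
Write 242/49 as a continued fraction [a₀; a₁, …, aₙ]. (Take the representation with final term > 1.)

[4; 1, 15, 3]

242 = 4·49 + 46
49 = 1·46 + 3
46 = 15·3 + 1
3 = 3·1 + 0  (stop)
So 242/49 = [4; 1, 15, 3].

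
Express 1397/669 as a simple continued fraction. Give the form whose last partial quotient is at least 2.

1397 = 2×669 + 59
669 = 11×59 + 20
59 = 2×20 + 19
20 = 1×19 + 1
19 = 19×1 + 0  (stop)
So 1397/669 = [2; 11, 2, 1, 19].

[2; 11, 2, 1, 19]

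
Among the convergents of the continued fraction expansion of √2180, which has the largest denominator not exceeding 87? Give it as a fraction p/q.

√2180 = [46; 1, 2, 4, 2, 1, 92, …] (period length 6).
Convergents:
  p_0/q_0 = 46/1
  p_1/q_1 = 47/1
  p_2/q_2 = 140/3
  p_3/q_3 = 607/13
  p_4/q_4 = 1354/29
  p_5/q_5 = 1961/42
  p_6/q_6 = 181766/3893
q_5 = 42 ≤ 87 < 3893 = q_6, so the answer is 1961/42.

1961/42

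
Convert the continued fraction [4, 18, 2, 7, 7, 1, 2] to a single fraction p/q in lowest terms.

26279/6482

Fold from the inside: start with 2/1.
  1 + 1/2 = 3/2
  7 + 2/3 = 23/3
  7 + 3/23 = 164/23
  2 + 23/164 = 351/164
  18 + 164/351 = 6482/351
  4 + 351/6482 = 26279/6482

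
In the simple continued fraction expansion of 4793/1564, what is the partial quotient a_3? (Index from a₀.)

16

4793 = 3·1564 + 101   →  a_0 = 3
1564 = 15·101 + 49   →  a_1 = 15
101 = 2·49 + 3   →  a_2 = 2
49 = 16·3 + 1   →  a_3 = 16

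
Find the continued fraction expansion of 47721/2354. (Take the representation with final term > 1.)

[20; 3, 1, 2, 19, 11]

47721 = 20·2354 + 641
2354 = 3·641 + 431
641 = 1·431 + 210
431 = 2·210 + 11
210 = 19·11 + 1
11 = 11·1 + 0  (stop)
So 47721/2354 = [20; 3, 1, 2, 19, 11].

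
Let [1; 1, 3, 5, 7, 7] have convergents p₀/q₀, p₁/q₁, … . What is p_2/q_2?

7/4

Using pₖ = aₖpₖ₋₁ + pₖ₋₂, qₖ = aₖqₖ₋₁ + qₖ₋₂ (with p₋₁=1, p₋₂=0, q₋₁=0, q₋₂=1):
  k=0: a=1, p=1, q=1
  k=1: a=1, p=2, q=1
  k=2: a=3, p=7, q=4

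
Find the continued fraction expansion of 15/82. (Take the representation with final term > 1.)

15 = 0·82 + 15
82 = 5·15 + 7
15 = 2·7 + 1
7 = 7·1 + 0  (stop)
So 15/82 = [0; 5, 2, 7].

[0; 5, 2, 7]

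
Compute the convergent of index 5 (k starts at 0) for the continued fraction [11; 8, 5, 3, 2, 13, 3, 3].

Using pₖ = aₖpₖ₋₁ + pₖ₋₂, qₖ = aₖqₖ₋₁ + qₖ₋₂ (with p₋₁=1, p₋₂=0, q₋₁=0, q₋₂=1):
  k=0: a=11, p=11, q=1
  k=1: a=8, p=89, q=8
  k=2: a=5, p=456, q=41
  k=3: a=3, p=1457, q=131
  k=4: a=2, p=3370, q=303
  k=5: a=13, p=45267, q=4070

45267/4070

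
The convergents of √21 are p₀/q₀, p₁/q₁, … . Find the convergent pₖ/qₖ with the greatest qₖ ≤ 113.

√21 = [4; 1, 1, 2, 1, 1, 8, …] (period length 6).
Convergents:
  p_0/q_0 = 4/1
  p_1/q_1 = 5/1
  p_2/q_2 = 9/2
  p_3/q_3 = 23/5
  p_4/q_4 = 32/7
  p_5/q_5 = 55/12
  p_6/q_6 = 472/103
  p_7/q_7 = 527/115
q_6 = 103 ≤ 113 < 115 = q_7, so the answer is 472/103.

472/103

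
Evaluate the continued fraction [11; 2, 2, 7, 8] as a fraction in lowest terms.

3433/301

Fold from the inside: start with 8/1.
  7 + 1/8 = 57/8
  2 + 8/57 = 122/57
  2 + 57/122 = 301/122
  11 + 122/301 = 3433/301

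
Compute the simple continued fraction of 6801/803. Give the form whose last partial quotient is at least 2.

6801 = 8*803 + 377
803 = 2*377 + 49
377 = 7*49 + 34
49 = 1*34 + 15
34 = 2*15 + 4
15 = 3*4 + 3
4 = 1*3 + 1
3 = 3*1 + 0  (stop)
So 6801/803 = [8; 2, 7, 1, 2, 3, 1, 3].

[8; 2, 7, 1, 2, 3, 1, 3]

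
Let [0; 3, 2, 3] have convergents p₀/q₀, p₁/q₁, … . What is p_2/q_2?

Using pₖ = aₖpₖ₋₁ + pₖ₋₂, qₖ = aₖqₖ₋₁ + qₖ₋₂ (with p₋₁=1, p₋₂=0, q₋₁=0, q₋₂=1):
  k=0: a=0, p=0, q=1
  k=1: a=3, p=1, q=3
  k=2: a=2, p=2, q=7

2/7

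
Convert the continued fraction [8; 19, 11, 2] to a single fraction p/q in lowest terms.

Using pₖ = aₖpₖ₋₁ + pₖ₋₂ and qₖ = aₖqₖ₋₁ + qₖ₋₂:
  k=0: a=8, p=8, q=1
  k=1: a=19, p=153, q=19
  k=2: a=11, p=1691, q=210
  k=3: a=2, p=3535, q=439

3535/439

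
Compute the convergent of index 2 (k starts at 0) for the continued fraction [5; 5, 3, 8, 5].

Using pₖ = aₖpₖ₋₁ + pₖ₋₂, qₖ = aₖqₖ₋₁ + qₖ₋₂ (with p₋₁=1, p₋₂=0, q₋₁=0, q₋₂=1):
  k=0: a=5, p=5, q=1
  k=1: a=5, p=26, q=5
  k=2: a=3, p=83, q=16

83/16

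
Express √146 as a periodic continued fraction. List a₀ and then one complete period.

a₀ = ⌊√146⌋ = 12.
With m₀=0, d₀=1 and mₖ₊₁ = dₖaₖ − mₖ, dₖ₊₁ = (n − mₖ₊₁²)/dₖ, aₖ₊₁ = ⌊(a₀+mₖ₊₁)/dₖ₊₁⌋:
  k=1: m=12, d=2, a=12
  k=2: m=12, d=1, a=24
d=1 and a=2a₀=24 at k=2, so the next step gives (m, d) = (12, 2) again — its k=1 value — and the period has length 2.

[12; 12, 24]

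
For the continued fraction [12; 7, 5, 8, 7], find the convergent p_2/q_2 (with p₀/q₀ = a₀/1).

Using pₖ = aₖpₖ₋₁ + pₖ₋₂, qₖ = aₖqₖ₋₁ + qₖ₋₂ (with p₋₁=1, p₋₂=0, q₋₁=0, q₋₂=1):
  k=0: a=12, p=12, q=1
  k=1: a=7, p=85, q=7
  k=2: a=5, p=437, q=36

437/36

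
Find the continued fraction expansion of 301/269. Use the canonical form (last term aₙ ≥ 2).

[1; 8, 2, 2, 6]

301 = 1·269 + 32
269 = 8·32 + 13
32 = 2·13 + 6
13 = 2·6 + 1
6 = 6·1 + 0  (stop)
So 301/269 = [1; 8, 2, 2, 6].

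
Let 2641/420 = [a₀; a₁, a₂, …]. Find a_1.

3

2641 = 6·420 + 121   →  a_0 = 6
420 = 3·121 + 57   →  a_1 = 3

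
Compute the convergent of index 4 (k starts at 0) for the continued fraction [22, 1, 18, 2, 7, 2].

Using pₖ = aₖpₖ₋₁ + pₖ₋₂, qₖ = aₖqₖ₋₁ + qₖ₋₂ (with p₋₁=1, p₋₂=0, q₋₁=0, q₋₂=1):
  k=0: a=22, p=22, q=1
  k=1: a=1, p=23, q=1
  k=2: a=18, p=436, q=19
  k=3: a=2, p=895, q=39
  k=4: a=7, p=6701, q=292

6701/292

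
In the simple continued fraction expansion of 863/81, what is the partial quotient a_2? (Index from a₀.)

863 = 10·81 + 53   →  a_0 = 10
81 = 1·53 + 28   →  a_1 = 1
53 = 1·28 + 25   →  a_2 = 1

1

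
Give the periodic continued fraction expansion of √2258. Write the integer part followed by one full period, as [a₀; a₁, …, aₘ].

[47; 1, 1, 13, 13, 1, 1, 94]

a₀ = ⌊√2258⌋ = 47.
With m₀=0, d₀=1 and mₖ₊₁ = dₖaₖ − mₖ, dₖ₊₁ = (n − mₖ₊₁²)/dₖ, aₖ₊₁ = ⌊(a₀+mₖ₊₁)/dₖ₊₁⌋:
  k=1: m=47, d=49, a=1
  k=2: m=2, d=46, a=1
  k=3: m=44, d=7, a=13
  k=4: m=47, d=7, a=13
  k=5: m=44, d=46, a=1
  k=6: m=2, d=49, a=1
  k=7: m=47, d=1, a=94
d=1 and a=2a₀=94 at k=7, so the next step gives (m, d) = (47, 49) again — its k=1 value — and the period has length 7.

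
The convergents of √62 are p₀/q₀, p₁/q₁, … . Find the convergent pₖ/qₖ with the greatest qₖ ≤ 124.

937/119

√62 = [7; 1, 6, 1, 14, …] (period length 4).
Convergents:
  p_0/q_0 = 7/1
  p_1/q_1 = 8/1
  p_2/q_2 = 55/7
  p_3/q_3 = 63/8
  p_4/q_4 = 937/119
  p_5/q_5 = 1000/127
q_4 = 119 ≤ 124 < 127 = q_5, so the answer is 937/119.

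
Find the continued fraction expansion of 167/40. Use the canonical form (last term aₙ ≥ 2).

167 = 4*40 + 7
40 = 5*7 + 5
7 = 1*5 + 2
5 = 2*2 + 1
2 = 2*1 + 0  (stop)
So 167/40 = [4; 5, 1, 2, 2].

[4; 5, 1, 2, 2]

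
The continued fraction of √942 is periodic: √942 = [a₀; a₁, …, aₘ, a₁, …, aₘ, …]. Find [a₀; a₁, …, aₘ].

[30; 1, 2, 4, 20, 4, 2, 1, 60]

a₀ = ⌊√942⌋ = 30.
With m₀=0, d₀=1 and mₖ₊₁ = dₖaₖ − mₖ, dₖ₊₁ = (n − mₖ₊₁²)/dₖ, aₖ₊₁ = ⌊(a₀+mₖ₊₁)/dₖ₊₁⌋:
  k=1: m=30, d=42, a=1
  k=2: m=12, d=19, a=2
  k=3: m=26, d=14, a=4
  k=4: m=30, d=3, a=20
  k=5: m=30, d=14, a=4
  k=6: m=26, d=19, a=2
  k=7: m=12, d=42, a=1
  k=8: m=30, d=1, a=60
d=1 and a=2a₀=60 at k=8, so the next step gives (m, d) = (30, 42) again — its k=1 value — and the period has length 8.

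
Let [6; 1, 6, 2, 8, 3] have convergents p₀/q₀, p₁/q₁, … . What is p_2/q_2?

Using pₖ = aₖpₖ₋₁ + pₖ₋₂, qₖ = aₖqₖ₋₁ + qₖ₋₂ (with p₋₁=1, p₋₂=0, q₋₁=0, q₋₂=1):
  k=0: a=6, p=6, q=1
  k=1: a=1, p=7, q=1
  k=2: a=6, p=48, q=7

48/7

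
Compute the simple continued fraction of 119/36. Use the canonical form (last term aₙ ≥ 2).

[3; 3, 3, 1, 2]

119 = 3*36 + 11
36 = 3*11 + 3
11 = 3*3 + 2
3 = 1*2 + 1
2 = 2*1 + 0  (stop)
So 119/36 = [3; 3, 3, 1, 2].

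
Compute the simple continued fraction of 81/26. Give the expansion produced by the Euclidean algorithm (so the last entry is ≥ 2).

[3; 8, 1, 2]

81 = 3·26 + 3
26 = 8·3 + 2
3 = 1·2 + 1
2 = 2·1 + 0  (stop)
So 81/26 = [3; 8, 1, 2].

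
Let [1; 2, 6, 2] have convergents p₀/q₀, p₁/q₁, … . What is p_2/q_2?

19/13

Using pₖ = aₖpₖ₋₁ + pₖ₋₂, qₖ = aₖqₖ₋₁ + qₖ₋₂ (with p₋₁=1, p₋₂=0, q₋₁=0, q₋₂=1):
  k=0: a=1, p=1, q=1
  k=1: a=2, p=3, q=2
  k=2: a=6, p=19, q=13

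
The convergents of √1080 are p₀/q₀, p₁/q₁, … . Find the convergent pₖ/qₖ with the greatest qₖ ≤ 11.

230/7

√1080 = [32; 1, 6, 3, 6, 1, 64, …] (period length 6).
Convergents:
  p_0/q_0 = 32/1
  p_1/q_1 = 33/1
  p_2/q_2 = 230/7
  p_3/q_3 = 723/22
q_2 = 7 ≤ 11 < 22 = q_3, so the answer is 230/7.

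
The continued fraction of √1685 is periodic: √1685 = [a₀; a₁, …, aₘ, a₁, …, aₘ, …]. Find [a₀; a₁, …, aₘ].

a₀ = ⌊√1685⌋ = 41.

[41; 20, 1, 1, 20, 82]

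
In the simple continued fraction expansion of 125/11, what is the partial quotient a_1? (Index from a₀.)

125 = 11·11 + 4   →  a_0 = 11
11 = 2·4 + 3   →  a_1 = 2

2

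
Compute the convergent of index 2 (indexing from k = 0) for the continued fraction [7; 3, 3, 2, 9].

Using pₖ = aₖpₖ₋₁ + pₖ₋₂, qₖ = aₖqₖ₋₁ + qₖ₋₂ (with p₋₁=1, p₋₂=0, q₋₁=0, q₋₂=1):
  k=0: a=7, p=7, q=1
  k=1: a=3, p=22, q=3
  k=2: a=3, p=73, q=10

73/10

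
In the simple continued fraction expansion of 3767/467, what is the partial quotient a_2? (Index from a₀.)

3767 = 8·467 + 31   →  a_0 = 8
467 = 15·31 + 2   →  a_1 = 15
31 = 15·2 + 1   →  a_2 = 15

15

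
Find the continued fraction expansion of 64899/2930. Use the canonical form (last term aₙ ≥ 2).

[22; 6, 1, 2, 14, 3, 3]

64899 = 22×2930 + 439
2930 = 6×439 + 296
439 = 1×296 + 143
296 = 2×143 + 10
143 = 14×10 + 3
10 = 3×3 + 1
3 = 3×1 + 0  (stop)
So 64899/2930 = [22; 6, 1, 2, 14, 3, 3].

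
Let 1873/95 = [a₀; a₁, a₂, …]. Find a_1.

1873 = 19·95 + 68   →  a_0 = 19
95 = 1·68 + 27   →  a_1 = 1

1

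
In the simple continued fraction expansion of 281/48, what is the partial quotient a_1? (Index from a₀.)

1

281 = 5·48 + 41   →  a_0 = 5
48 = 1·41 + 7   →  a_1 = 1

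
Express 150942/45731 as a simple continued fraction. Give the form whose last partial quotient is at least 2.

[3; 3, 3, 15, 10, 4, 7]

150942 = 3*45731 + 13749
45731 = 3*13749 + 4484
13749 = 3*4484 + 297
4484 = 15*297 + 29
297 = 10*29 + 7
29 = 4*7 + 1
7 = 7*1 + 0  (stop)
So 150942/45731 = [3; 3, 3, 15, 10, 4, 7].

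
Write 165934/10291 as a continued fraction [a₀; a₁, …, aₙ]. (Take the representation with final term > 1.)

[16; 8, 19, 13, 2, 2]

165934 = 16×10291 + 1278
10291 = 8×1278 + 67
1278 = 19×67 + 5
67 = 13×5 + 2
5 = 2×2 + 1
2 = 2×1 + 0  (stop)
So 165934/10291 = [16; 8, 19, 13, 2, 2].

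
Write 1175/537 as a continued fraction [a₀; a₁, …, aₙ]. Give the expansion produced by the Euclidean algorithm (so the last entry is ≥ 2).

[2; 5, 3, 6, 2, 2]

1175 = 2*537 + 101
537 = 5*101 + 32
101 = 3*32 + 5
32 = 6*5 + 2
5 = 2*2 + 1
2 = 2*1 + 0  (stop)
So 1175/537 = [2; 5, 3, 6, 2, 2].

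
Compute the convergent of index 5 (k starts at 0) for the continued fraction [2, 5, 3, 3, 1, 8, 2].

1324/605

Using pₖ = aₖpₖ₋₁ + pₖ₋₂, qₖ = aₖqₖ₋₁ + qₖ₋₂ (with p₋₁=1, p₋₂=0, q₋₁=0, q₋₂=1):
  k=0: a=2, p=2, q=1
  k=1: a=5, p=11, q=5
  k=2: a=3, p=35, q=16
  k=3: a=3, p=116, q=53
  k=4: a=1, p=151, q=69
  k=5: a=8, p=1324, q=605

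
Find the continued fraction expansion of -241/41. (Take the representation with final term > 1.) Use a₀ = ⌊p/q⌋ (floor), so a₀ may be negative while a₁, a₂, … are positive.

[-6; 8, 5]

-241 = -6*41 + 5
41 = 8*5 + 1
5 = 5*1 + 0  (stop)
So -241/41 = [-6; 8, 5].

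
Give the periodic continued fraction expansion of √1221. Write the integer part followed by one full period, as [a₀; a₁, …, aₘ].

[34; 1, 16, 2, 16, 1, 68]

a₀ = ⌊√1221⌋ = 34.
With m₀=0, d₀=1 and mₖ₊₁ = dₖaₖ − mₖ, dₖ₊₁ = (n − mₖ₊₁²)/dₖ, aₖ₊₁ = ⌊(a₀+mₖ₊₁)/dₖ₊₁⌋:
  k=1: m=34, d=65, a=1
  k=2: m=31, d=4, a=16
  k=3: m=33, d=33, a=2
  k=4: m=33, d=4, a=16
  k=5: m=31, d=65, a=1
  k=6: m=34, d=1, a=68
d=1 and a=2a₀=68 at k=6, so the next step gives (m, d) = (34, 65) again — its k=1 value — and the period has length 6.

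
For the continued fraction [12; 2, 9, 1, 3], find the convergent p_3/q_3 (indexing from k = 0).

262/21

Using pₖ = aₖpₖ₋₁ + pₖ₋₂, qₖ = aₖqₖ₋₁ + qₖ₋₂ (with p₋₁=1, p₋₂=0, q₋₁=0, q₋₂=1):
  k=0: a=12, p=12, q=1
  k=1: a=2, p=25, q=2
  k=2: a=9, p=237, q=19
  k=3: a=1, p=262, q=21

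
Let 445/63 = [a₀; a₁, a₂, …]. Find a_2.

1

445 = 7·63 + 4   →  a_0 = 7
63 = 15·4 + 3   →  a_1 = 15
4 = 1·3 + 1   →  a_2 = 1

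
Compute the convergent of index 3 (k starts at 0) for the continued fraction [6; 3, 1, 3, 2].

94/15

Using pₖ = aₖpₖ₋₁ + pₖ₋₂, qₖ = aₖqₖ₋₁ + qₖ₋₂ (with p₋₁=1, p₋₂=0, q₋₁=0, q₋₂=1):
  k=0: a=6, p=6, q=1
  k=1: a=3, p=19, q=3
  k=2: a=1, p=25, q=4
  k=3: a=3, p=94, q=15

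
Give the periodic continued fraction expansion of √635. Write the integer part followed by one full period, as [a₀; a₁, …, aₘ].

[25; 5, 50]

a₀ = ⌊√635⌋ = 25.
With m₀=0, d₀=1 and mₖ₊₁ = dₖaₖ − mₖ, dₖ₊₁ = (n − mₖ₊₁²)/dₖ, aₖ₊₁ = ⌊(a₀+mₖ₊₁)/dₖ₊₁⌋:
  k=1: m=25, d=10, a=5
  k=2: m=25, d=1, a=50
d=1 and a=2a₀=50 at k=2, so the next step gives (m, d) = (25, 10) again — its k=1 value — and the period has length 2.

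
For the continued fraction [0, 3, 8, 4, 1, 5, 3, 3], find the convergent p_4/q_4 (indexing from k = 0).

Using pₖ = aₖpₖ₋₁ + pₖ₋₂, qₖ = aₖqₖ₋₁ + qₖ₋₂ (with p₋₁=1, p₋₂=0, q₋₁=0, q₋₂=1):
  k=0: a=0, p=0, q=1
  k=1: a=3, p=1, q=3
  k=2: a=8, p=8, q=25
  k=3: a=4, p=33, q=103
  k=4: a=1, p=41, q=128

41/128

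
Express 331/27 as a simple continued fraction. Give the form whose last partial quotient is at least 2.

[12; 3, 1, 6]

331 = 12·27 + 7
27 = 3·7 + 6
7 = 1·6 + 1
6 = 6·1 + 0  (stop)
So 331/27 = [12; 3, 1, 6].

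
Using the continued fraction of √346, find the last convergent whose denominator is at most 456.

6901/371

√346 = [18; 1, 1, 1, 1, 36, …] (period length 5).
Convergents:
  p_0/q_0 = 18/1
  p_1/q_1 = 19/1
  p_2/q_2 = 37/2
  p_3/q_3 = 56/3
  p_4/q_4 = 93/5
  p_5/q_5 = 3404/183
  p_6/q_6 = 3497/188
  p_7/q_7 = 6901/371
  p_8/q_8 = 10398/559
q_7 = 371 ≤ 456 < 559 = q_8, so the answer is 6901/371.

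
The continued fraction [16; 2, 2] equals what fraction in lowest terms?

82/5

Using pₖ = aₖpₖ₋₁ + pₖ₋₂ and qₖ = aₖqₖ₋₁ + qₖ₋₂:
  k=0: a=16, p=16, q=1
  k=1: a=2, p=33, q=2
  k=2: a=2, p=82, q=5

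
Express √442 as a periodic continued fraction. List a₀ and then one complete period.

[21; 42]

a₀ = ⌊√442⌋ = 21.
With m₀=0, d₀=1 and mₖ₊₁ = dₖaₖ − mₖ, dₖ₊₁ = (n − mₖ₊₁²)/dₖ, aₖ₊₁ = ⌊(a₀+mₖ₊₁)/dₖ₊₁⌋:
  k=1: m=21, d=1, a=42
d=1 and a=2a₀=42 at k=1, so the next step gives (m, d) = (21, 1) again — its k=1 value — and the period has length 1.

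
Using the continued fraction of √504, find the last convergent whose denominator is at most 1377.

√504 = [22; 2, 4, 2, 44, …] (period length 4).
Convergents:
  p_0/q_0 = 22/1
  p_1/q_1 = 45/2
  p_2/q_2 = 202/9
  p_3/q_3 = 449/20
  p_4/q_4 = 19958/889
  p_5/q_5 = 40365/1798
q_4 = 889 ≤ 1377 < 1798 = q_5, so the answer is 19958/889.

19958/889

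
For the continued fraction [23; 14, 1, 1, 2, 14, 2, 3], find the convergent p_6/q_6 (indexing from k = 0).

50174/2175

Using pₖ = aₖpₖ₋₁ + pₖ₋₂, qₖ = aₖqₖ₋₁ + qₖ₋₂ (with p₋₁=1, p₋₂=0, q₋₁=0, q₋₂=1):
  k=0: a=23, p=23, q=1
  k=1: a=14, p=323, q=14
  k=2: a=1, p=346, q=15
  k=3: a=1, p=669, q=29
  k=4: a=2, p=1684, q=73
  k=5: a=14, p=24245, q=1051
  k=6: a=2, p=50174, q=2175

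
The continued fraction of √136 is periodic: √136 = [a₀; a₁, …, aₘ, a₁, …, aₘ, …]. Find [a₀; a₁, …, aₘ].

[11; 1, 1, 1, 22]

a₀ = ⌊√136⌋ = 11.
With m₀=0, d₀=1 and mₖ₊₁ = dₖaₖ − mₖ, dₖ₊₁ = (n − mₖ₊₁²)/dₖ, aₖ₊₁ = ⌊(a₀+mₖ₊₁)/dₖ₊₁⌋:
  k=1: m=11, d=15, a=1
  k=2: m=4, d=8, a=1
  k=3: m=4, d=15, a=1
  k=4: m=11, d=1, a=22
d=1 and a=2a₀=22 at k=4, so the next step gives (m, d) = (11, 15) again — its k=1 value — and the period has length 4.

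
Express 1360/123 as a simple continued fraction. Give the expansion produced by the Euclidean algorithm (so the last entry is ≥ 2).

1360 = 11×123 + 7
123 = 17×7 + 4
7 = 1×4 + 3
4 = 1×3 + 1
3 = 3×1 + 0  (stop)
So 1360/123 = [11; 17, 1, 1, 3].

[11; 17, 1, 1, 3]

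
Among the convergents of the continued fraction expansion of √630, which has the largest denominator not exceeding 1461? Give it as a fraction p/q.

√630 = [25; 10, 50, …] (period length 2).
Convergents:
  p_0/q_0 = 25/1
  p_1/q_1 = 251/10
  p_2/q_2 = 12575/501
  p_3/q_3 = 126001/5020
q_2 = 501 ≤ 1461 < 5020 = q_3, so the answer is 12575/501.

12575/501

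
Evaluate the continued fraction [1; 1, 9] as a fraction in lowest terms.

19/10

Fold from the inside: start with 9/1.
  1 + 1/9 = 10/9
  1 + 9/10 = 19/10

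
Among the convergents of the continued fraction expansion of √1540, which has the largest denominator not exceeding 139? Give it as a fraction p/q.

2747/70

√1540 = [39; 4, 8, 2, 8, 4, 78, …] (period length 6).
Convergents:
  p_0/q_0 = 39/1
  p_1/q_1 = 157/4
  p_2/q_2 = 1295/33
  p_3/q_3 = 2747/70
  p_4/q_4 = 23271/593
q_3 = 70 ≤ 139 < 593 = q_4, so the answer is 2747/70.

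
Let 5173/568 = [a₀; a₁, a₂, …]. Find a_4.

5173 = 9·568 + 61   →  a_0 = 9
568 = 9·61 + 19   →  a_1 = 9
61 = 3·19 + 4   →  a_2 = 3
19 = 4·4 + 3   →  a_3 = 4
4 = 1·3 + 1   →  a_4 = 1

1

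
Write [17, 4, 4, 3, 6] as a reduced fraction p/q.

5981/347

Fold from the inside: start with 6/1.
  3 + 1/6 = 19/6
  4 + 6/19 = 82/19
  4 + 19/82 = 347/82
  17 + 82/347 = 5981/347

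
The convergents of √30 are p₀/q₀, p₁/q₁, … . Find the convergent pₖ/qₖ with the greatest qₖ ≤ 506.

√30 = [5; 2, 10, …] (period length 2).
Convergents:
  p_0/q_0 = 5/1
  p_1/q_1 = 11/2
  p_2/q_2 = 115/21
  p_3/q_3 = 241/44
  p_4/q_4 = 2525/461
  p_5/q_5 = 5291/966
q_4 = 461 ≤ 506 < 966 = q_5, so the answer is 2525/461.

2525/461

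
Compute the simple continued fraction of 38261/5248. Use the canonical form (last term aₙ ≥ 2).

38261 = 7×5248 + 1525
5248 = 3×1525 + 673
1525 = 2×673 + 179
673 = 3×179 + 136
179 = 1×136 + 43
136 = 3×43 + 7
43 = 6×7 + 1
7 = 7×1 + 0  (stop)
So 38261/5248 = [7; 3, 2, 3, 1, 3, 6, 7].

[7; 3, 2, 3, 1, 3, 6, 7]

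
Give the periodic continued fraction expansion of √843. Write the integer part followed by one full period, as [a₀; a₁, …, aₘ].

[29; 29, 58]

a₀ = ⌊√843⌋ = 29.
With m₀=0, d₀=1 and mₖ₊₁ = dₖaₖ − mₖ, dₖ₊₁ = (n − mₖ₊₁²)/dₖ, aₖ₊₁ = ⌊(a₀+mₖ₊₁)/dₖ₊₁⌋:
  k=1: m=29, d=2, a=29
  k=2: m=29, d=1, a=58
d=1 and a=2a₀=58 at k=2, so the next step gives (m, d) = (29, 2) again — its k=1 value — and the period has length 2.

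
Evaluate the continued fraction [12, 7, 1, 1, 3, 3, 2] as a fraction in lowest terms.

4865/401

Fold from the inside: start with 2/1.
  3 + 1/2 = 7/2
  3 + 2/7 = 23/7
  1 + 7/23 = 30/23
  1 + 23/30 = 53/30
  7 + 30/53 = 401/53
  12 + 53/401 = 4865/401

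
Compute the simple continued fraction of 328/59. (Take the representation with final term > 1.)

328 = 5*59 + 33
59 = 1*33 + 26
33 = 1*26 + 7
26 = 3*7 + 5
7 = 1*5 + 2
5 = 2*2 + 1
2 = 2*1 + 0  (stop)
So 328/59 = [5; 1, 1, 3, 1, 2, 2].

[5; 1, 1, 3, 1, 2, 2]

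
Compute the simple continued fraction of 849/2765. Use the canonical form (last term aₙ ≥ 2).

849 = 0×2765 + 849
2765 = 3×849 + 218
849 = 3×218 + 195
218 = 1×195 + 23
195 = 8×23 + 11
23 = 2×11 + 1
11 = 11×1 + 0  (stop)
So 849/2765 = [0; 3, 3, 1, 8, 2, 11].

[0; 3, 3, 1, 8, 2, 11]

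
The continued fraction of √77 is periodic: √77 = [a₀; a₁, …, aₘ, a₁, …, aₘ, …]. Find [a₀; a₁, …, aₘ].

a₀ = ⌊√77⌋ = 8.

[8; 1, 3, 2, 3, 1, 16]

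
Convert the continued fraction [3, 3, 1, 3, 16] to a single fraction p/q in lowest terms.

797/244

Using pₖ = aₖpₖ₋₁ + pₖ₋₂ and qₖ = aₖqₖ₋₁ + qₖ₋₂:
  k=0: a=3, p=3, q=1
  k=1: a=3, p=10, q=3
  k=2: a=1, p=13, q=4
  k=3: a=3, p=49, q=15
  k=4: a=16, p=797, q=244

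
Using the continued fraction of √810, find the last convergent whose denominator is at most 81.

2163/76

√810 = [28; 2, 5, 1, 4, 1, 5, 2, 56, …] (period length 8).
Convergents:
  p_0/q_0 = 28/1
  p_1/q_1 = 57/2
  p_2/q_2 = 313/11
  p_3/q_3 = 370/13
  p_4/q_4 = 1793/63
  p_5/q_5 = 2163/76
  p_6/q_6 = 12608/443
q_5 = 76 ≤ 81 < 443 = q_6, so the answer is 2163/76.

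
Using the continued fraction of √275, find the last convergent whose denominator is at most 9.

116/7

√275 = [16; 1, 1, 2, 1, 1, 32, …] (period length 6).
Convergents:
  p_0/q_0 = 16/1
  p_1/q_1 = 17/1
  p_2/q_2 = 33/2
  p_3/q_3 = 83/5
  p_4/q_4 = 116/7
  p_5/q_5 = 199/12
q_4 = 7 ≤ 9 < 12 = q_5, so the answer is 116/7.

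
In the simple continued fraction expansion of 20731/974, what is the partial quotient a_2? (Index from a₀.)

1

20731 = 21·974 + 277   →  a_0 = 21
974 = 3·277 + 143   →  a_1 = 3
277 = 1·143 + 134   →  a_2 = 1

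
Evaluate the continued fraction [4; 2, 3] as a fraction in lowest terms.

Fold from the inside: start with 3/1.
  2 + 1/3 = 7/3
  4 + 3/7 = 31/7

31/7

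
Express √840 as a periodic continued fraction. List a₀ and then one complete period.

a₀ = ⌊√840⌋ = 28.
With m₀=0, d₀=1 and mₖ₊₁ = dₖaₖ − mₖ, dₖ₊₁ = (n − mₖ₊₁²)/dₖ, aₖ₊₁ = ⌊(a₀+mₖ₊₁)/dₖ₊₁⌋:
  k=1: m=28, d=56, a=1
  k=2: m=28, d=1, a=56
d=1 and a=2a₀=56 at k=2, so the next step gives (m, d) = (28, 56) again — its k=1 value — and the period has length 2.

[28; 1, 56]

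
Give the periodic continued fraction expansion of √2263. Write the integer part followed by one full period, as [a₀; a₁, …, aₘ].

[47; 1, 1, 3, 47, 3, 1, 1, 94]

a₀ = ⌊√2263⌋ = 47.
With m₀=0, d₀=1 and mₖ₊₁ = dₖaₖ − mₖ, dₖ₊₁ = (n − mₖ₊₁²)/dₖ, aₖ₊₁ = ⌊(a₀+mₖ₊₁)/dₖ₊₁⌋:
  k=1: m=47, d=54, a=1
  k=2: m=7, d=41, a=1
  k=3: m=34, d=27, a=3
  k=4: m=47, d=2, a=47
  k=5: m=47, d=27, a=3
  k=6: m=34, d=41, a=1
  k=7: m=7, d=54, a=1
  k=8: m=47, d=1, a=94
d=1 and a=2a₀=94 at k=8, so the next step gives (m, d) = (47, 54) again — its k=1 value — and the period has length 8.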